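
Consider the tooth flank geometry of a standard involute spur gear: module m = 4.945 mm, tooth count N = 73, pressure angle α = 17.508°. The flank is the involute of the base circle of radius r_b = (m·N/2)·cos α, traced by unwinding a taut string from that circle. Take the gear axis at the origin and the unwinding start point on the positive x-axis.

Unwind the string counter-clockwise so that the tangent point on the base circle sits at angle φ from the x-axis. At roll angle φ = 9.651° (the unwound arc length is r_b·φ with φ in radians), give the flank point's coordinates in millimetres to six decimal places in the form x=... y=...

pitch radius r_p = m·N/2 = 4.945·73/2 = 180.492500
base radius r_b = r_p·cos α = 180.492500·cos 17.508° = 172.131177
roll angle φ = 9.651° = 0.16844173 rad
x = r_b·(cos φ + φ·sin φ) = 172.131177·(0.98584720 + 0.16844173·0.16764633) = 174.555789
y = r_b·(sin φ − φ·cos φ) = 172.131177·(0.16764633 − 0.16844173·0.98584720) = 0.273435

x=174.555789 y=0.273435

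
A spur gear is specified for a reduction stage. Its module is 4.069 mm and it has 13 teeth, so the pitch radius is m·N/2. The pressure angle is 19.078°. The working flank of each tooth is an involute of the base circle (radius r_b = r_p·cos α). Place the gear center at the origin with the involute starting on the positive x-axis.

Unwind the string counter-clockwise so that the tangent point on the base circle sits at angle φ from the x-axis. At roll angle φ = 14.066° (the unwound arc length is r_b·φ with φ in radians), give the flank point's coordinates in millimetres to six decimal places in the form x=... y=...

pitch radius r_p = m·N/2 = 4.069·13/2 = 26.448500
base radius r_b = r_p·cos α = 26.448500·cos 19.078° = 24.995803
roll angle φ = 14.066° = 0.24549801 rad
x = r_b·(cos φ + φ·sin φ) = 24.995803·(0.97001641 + 0.24549801·0.24303944) = 25.737731
y = r_b·(sin φ − φ·cos φ) = 24.995803·(0.24303944 − 0.24549801·0.97001641) = 0.122538

x=25.737731 y=0.122538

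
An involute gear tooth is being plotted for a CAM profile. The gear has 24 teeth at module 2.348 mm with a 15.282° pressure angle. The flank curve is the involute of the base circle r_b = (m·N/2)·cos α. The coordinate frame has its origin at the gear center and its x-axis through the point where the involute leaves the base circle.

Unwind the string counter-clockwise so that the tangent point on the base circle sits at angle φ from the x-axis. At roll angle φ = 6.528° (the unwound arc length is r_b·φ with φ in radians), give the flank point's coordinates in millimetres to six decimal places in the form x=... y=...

pitch radius r_p = m·N/2 = 2.348·24/2 = 28.176000
base radius r_b = r_p·cos α = 28.176000·cos 15.282° = 27.179704
roll angle φ = 6.528° = 0.11393509 rad
x = r_b·(cos φ + φ·sin φ) = 27.179704·(0.99351642 + 0.11393509·0.11368875) = 27.355545
y = r_b·(sin φ − φ·cos φ) = 27.179704·(0.11368875 − 0.11393509·0.99351642) = 0.013382

x=27.355545 y=0.013382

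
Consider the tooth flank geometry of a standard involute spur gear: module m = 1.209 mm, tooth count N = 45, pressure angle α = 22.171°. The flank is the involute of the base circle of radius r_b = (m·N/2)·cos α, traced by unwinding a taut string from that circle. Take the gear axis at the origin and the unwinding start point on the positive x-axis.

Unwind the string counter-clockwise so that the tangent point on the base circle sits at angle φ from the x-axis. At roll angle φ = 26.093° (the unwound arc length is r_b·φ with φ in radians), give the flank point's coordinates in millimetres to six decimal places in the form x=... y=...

x=27.669592 y=0.776779

pitch radius r_p = m·N/2 = 1.209·45/2 = 27.202500
base radius r_b = r_p·cos α = 27.202500·cos 22.171° = 25.191194
roll angle φ = 26.093° = 0.45540876 rad
x = r_b·(cos φ + φ·sin φ) = 25.191194·(0.89808132 + 0.45540876·0.43982945) = 27.669592
y = r_b·(sin φ − φ·cos φ) = 25.191194·(0.43982945 − 0.45540876·0.89808132) = 0.776779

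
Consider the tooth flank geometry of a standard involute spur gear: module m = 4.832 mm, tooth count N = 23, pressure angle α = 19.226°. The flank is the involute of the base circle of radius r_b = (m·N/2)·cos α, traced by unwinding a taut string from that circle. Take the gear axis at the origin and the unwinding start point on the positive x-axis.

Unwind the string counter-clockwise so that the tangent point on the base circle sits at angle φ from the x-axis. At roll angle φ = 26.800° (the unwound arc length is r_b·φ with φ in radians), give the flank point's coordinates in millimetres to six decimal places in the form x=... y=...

x=57.898437 y=1.750994

pitch radius r_p = m·N/2 = 4.832·23/2 = 55.568000
base radius r_b = r_p·cos α = 55.568000·cos 19.226° = 52.468808
roll angle φ = 26.800° = 0.46774824 rad
x = r_b·(cos φ + φ·sin φ) = 52.468808·(0.89258582 + 0.46774824·0.45087754) = 57.898437
y = r_b·(sin φ − φ·cos φ) = 52.468808·(0.45087754 − 0.46774824·0.89258582) = 1.750994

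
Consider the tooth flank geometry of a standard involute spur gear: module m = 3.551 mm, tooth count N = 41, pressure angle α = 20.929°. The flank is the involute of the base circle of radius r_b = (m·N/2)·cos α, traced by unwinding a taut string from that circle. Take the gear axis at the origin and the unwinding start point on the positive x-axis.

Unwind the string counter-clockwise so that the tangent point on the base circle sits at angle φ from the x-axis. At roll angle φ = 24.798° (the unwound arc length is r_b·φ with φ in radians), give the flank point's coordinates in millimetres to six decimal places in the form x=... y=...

pitch radius r_p = m·N/2 = 3.551·41/2 = 72.795500
base radius r_b = r_p·cos α = 72.795500·cos 20.929° = 67.992729
roll angle φ = 24.798° = 0.43280675 rad
x = r_b·(cos φ + φ·sin φ) = 67.992729·(0.90779212 + 0.43280675·0.41942039) = 74.065846
y = r_b·(sin φ − φ·cos φ) = 67.992729·(0.41942039 − 0.43280675·0.90779212) = 1.803292

x=74.065846 y=1.803292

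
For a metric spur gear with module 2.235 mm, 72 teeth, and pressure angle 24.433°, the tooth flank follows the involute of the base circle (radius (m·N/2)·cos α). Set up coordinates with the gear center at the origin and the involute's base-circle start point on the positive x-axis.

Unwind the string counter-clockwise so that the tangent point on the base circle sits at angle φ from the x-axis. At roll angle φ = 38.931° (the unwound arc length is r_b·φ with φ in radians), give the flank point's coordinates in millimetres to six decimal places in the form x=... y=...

pitch radius r_p = m·N/2 = 2.235·72/2 = 80.460000
base radius r_b = r_p·cos α = 80.460000·cos 24.433° = 73.254451
roll angle φ = 38.931° = 0.67947413 rad
x = r_b·(cos φ + φ·sin φ) = 73.254451·(0.77790327 + 0.67947413·0.62838404) = 88.262382
y = r_b·(sin φ − φ·cos φ) = 73.254451·(0.62838404 − 0.67947413·0.77790327) = 7.312178

x=88.262382 y=7.312178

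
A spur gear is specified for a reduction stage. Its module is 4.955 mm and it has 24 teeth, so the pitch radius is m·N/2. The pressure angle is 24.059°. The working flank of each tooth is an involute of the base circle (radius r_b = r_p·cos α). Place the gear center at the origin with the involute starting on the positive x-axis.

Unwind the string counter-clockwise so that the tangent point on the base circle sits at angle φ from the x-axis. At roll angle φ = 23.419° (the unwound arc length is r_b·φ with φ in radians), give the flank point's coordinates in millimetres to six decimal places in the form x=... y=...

x=58.642217 y=1.215342

pitch radius r_p = m·N/2 = 4.955·24/2 = 59.460000
base radius r_b = r_p·cos α = 59.460000·cos 24.059° = 54.294480
roll angle φ = 23.419° = 0.40873866 rad
x = r_b·(cos φ + φ·sin φ) = 54.294480·(0.91762288 + 0.40873866·0.39745221) = 58.642217
y = r_b·(sin φ − φ·cos φ) = 54.294480·(0.39745221 − 0.40873866·0.91762288) = 1.215342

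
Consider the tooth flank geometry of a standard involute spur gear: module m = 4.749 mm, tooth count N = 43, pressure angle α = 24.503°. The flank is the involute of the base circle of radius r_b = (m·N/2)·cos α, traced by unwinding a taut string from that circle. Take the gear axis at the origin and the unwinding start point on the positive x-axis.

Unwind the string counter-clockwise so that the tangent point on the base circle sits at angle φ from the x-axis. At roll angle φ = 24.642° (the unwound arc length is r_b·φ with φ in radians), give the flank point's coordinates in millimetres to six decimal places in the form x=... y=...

x=101.107428 y=2.418451

pitch radius r_p = m·N/2 = 4.749·43/2 = 102.103500
base radius r_b = r_p·cos α = 102.103500·cos 24.503° = 92.908013
roll angle φ = 24.642° = 0.43008403 rad
x = r_b·(cos φ + φ·sin φ) = 92.908013·(0.90893072 + 0.43008403·0.41694719) = 101.107428
y = r_b·(sin φ − φ·cos φ) = 92.908013·(0.41694719 − 0.43008403·0.90893072) = 2.418451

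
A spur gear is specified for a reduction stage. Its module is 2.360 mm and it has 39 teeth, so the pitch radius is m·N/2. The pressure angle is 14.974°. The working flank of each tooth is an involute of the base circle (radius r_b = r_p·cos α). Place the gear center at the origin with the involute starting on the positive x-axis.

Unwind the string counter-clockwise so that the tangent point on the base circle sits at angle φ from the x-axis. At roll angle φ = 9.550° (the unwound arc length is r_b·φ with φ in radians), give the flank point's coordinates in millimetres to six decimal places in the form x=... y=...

x=45.070578 y=0.068432

pitch radius r_p = m·N/2 = 2.360·39/2 = 46.020000
base radius r_b = r_p·cos α = 46.020000·cos 14.974° = 44.457307
roll angle φ = 9.550° = 0.16667894 rad
x = r_b·(cos φ + φ·sin φ) = 44.457307·(0.98614119 + 0.16667894·0.16590824) = 45.070578
y = r_b·(sin φ − φ·cos φ) = 44.457307·(0.16590824 − 0.16667894·0.98614119) = 0.068432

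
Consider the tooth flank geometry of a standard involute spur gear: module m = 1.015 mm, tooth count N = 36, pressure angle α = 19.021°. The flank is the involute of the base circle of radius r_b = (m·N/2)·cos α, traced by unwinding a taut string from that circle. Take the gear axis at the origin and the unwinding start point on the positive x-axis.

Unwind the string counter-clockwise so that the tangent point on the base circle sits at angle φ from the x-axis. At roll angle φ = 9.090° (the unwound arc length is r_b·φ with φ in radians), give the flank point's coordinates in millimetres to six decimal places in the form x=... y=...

pitch radius r_p = m·N/2 = 1.015·36/2 = 18.270000
base radius r_b = r_p·cos α = 18.270000·cos 19.021° = 17.272443
roll angle φ = 9.090° = 0.15865043 rad
x = r_b·(cos φ + φ·sin φ) = 17.272443·(0.98744140 + 0.15865043·0.15798573) = 17.488451
y = r_b·(sin φ − φ·cos φ) = 17.272443·(0.15798573 − 0.15865043·0.98744140) = 0.022933

x=17.488451 y=0.022933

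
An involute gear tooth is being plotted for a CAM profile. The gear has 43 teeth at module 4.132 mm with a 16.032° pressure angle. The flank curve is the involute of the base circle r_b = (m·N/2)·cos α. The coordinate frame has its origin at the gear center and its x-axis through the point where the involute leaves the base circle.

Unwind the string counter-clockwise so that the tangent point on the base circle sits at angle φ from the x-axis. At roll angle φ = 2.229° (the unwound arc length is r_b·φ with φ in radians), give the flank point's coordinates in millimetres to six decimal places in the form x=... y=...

pitch radius r_p = m·N/2 = 4.132·43/2 = 88.838000
base radius r_b = r_p·cos α = 88.838000·cos 16.032° = 85.382877
roll angle φ = 2.229° = 0.03890339 rad
x = r_b·(cos φ + φ·sin φ) = 85.382877·(0.99924336 + 0.03890339·0.03889358) = 85.447465
y = r_b·(sin φ − φ·cos φ) = 85.382877·(0.03889358 − 0.03890339·0.99924336) = 0.001676

x=85.447465 y=0.001676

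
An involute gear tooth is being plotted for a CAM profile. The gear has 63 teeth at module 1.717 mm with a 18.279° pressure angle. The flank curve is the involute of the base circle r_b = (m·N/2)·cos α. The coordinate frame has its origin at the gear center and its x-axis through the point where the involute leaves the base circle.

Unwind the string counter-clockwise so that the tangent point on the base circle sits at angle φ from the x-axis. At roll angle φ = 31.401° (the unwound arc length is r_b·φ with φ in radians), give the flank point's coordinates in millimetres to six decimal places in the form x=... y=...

pitch radius r_p = m·N/2 = 1.717·63/2 = 54.085500
base radius r_b = r_p·cos α = 54.085500·cos 18.279° = 51.356373
roll angle φ = 31.401° = 0.54805084 rad
x = r_b·(cos φ + φ·sin φ) = 51.356373·(0.85354170 + 0.54805084·0.52102453) = 58.499512
y = r_b·(sin φ − φ·cos φ) = 51.356373·(0.52102453 − 0.54805084·0.85354170) = 2.734228

x=58.499512 y=2.734228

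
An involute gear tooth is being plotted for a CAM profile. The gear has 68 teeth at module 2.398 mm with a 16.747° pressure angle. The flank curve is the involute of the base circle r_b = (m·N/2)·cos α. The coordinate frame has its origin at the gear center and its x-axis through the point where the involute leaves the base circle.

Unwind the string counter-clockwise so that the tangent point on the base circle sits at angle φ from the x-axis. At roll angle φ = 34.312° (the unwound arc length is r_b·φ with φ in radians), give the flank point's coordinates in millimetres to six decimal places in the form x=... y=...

x=90.843367 y=5.391372

pitch radius r_p = m·N/2 = 2.398·68/2 = 81.532000
base radius r_b = r_p·cos α = 81.532000·cos 16.747° = 78.073938
roll angle φ = 34.312° = 0.59885737 rad
x = r_b·(cos φ + φ·sin φ) = 78.073938·(0.82598025 + 0.59885737·0.56369905) = 90.843367
y = r_b·(sin φ − φ·cos φ) = 78.073938·(0.56369905 − 0.59885737·0.82598025) = 5.391372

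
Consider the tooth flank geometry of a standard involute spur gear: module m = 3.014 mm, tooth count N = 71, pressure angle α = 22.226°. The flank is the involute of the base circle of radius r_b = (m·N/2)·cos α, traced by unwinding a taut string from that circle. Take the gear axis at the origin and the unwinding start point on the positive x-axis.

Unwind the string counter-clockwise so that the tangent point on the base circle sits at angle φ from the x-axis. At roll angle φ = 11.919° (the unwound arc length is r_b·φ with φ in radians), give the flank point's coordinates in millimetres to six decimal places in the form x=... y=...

pitch radius r_p = m·N/2 = 3.014·71/2 = 106.997000
base radius r_b = r_p·cos α = 106.997000·cos 22.226° = 99.047019
roll angle φ = 11.919° = 0.20802579 rad
x = r_b·(cos φ + φ·sin φ) = 99.047019·(0.97844055 + 0.20802579·0.20652866) = 101.167006
y = r_b·(sin φ − φ·cos φ) = 99.047019·(0.20652866 − 0.20802579·0.97844055) = 0.295931

x=101.167006 y=0.295931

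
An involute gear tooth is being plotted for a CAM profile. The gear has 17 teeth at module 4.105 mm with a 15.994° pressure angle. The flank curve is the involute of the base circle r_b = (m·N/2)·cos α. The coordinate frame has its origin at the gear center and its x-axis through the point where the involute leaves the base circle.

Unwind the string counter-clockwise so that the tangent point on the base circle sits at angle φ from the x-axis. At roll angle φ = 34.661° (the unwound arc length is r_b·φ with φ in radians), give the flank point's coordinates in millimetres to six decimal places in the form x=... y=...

pitch radius r_p = m·N/2 = 4.105·17/2 = 34.892500
base radius r_b = r_p·cos α = 34.892500·cos 15.994° = 33.541831
roll angle φ = 34.661° = 0.60494857 rad
x = r_b·(cos φ + φ·sin φ) = 33.541831·(0.82253135 + 0.60494857·0.56871978) = 39.129147
y = r_b·(sin φ − φ·cos φ) = 33.541831·(0.56871978 − 0.60494857·0.82253135) = 2.385851

x=39.129147 y=2.385851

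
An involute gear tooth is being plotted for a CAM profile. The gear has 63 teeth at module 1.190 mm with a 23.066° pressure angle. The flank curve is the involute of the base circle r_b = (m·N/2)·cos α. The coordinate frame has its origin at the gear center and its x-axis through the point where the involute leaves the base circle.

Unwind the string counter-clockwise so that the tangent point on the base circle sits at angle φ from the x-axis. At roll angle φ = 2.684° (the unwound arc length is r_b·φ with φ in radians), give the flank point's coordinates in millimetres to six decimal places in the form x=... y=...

pitch radius r_p = m·N/2 = 1.190·63/2 = 37.485000
base radius r_b = r_p·cos α = 37.485000·cos 23.066° = 34.488230
roll angle φ = 2.684° = 0.04684464 rad
x = r_b·(cos φ + φ·sin φ) = 34.488230·(0.99890299 + 0.04684464·0.04682751) = 34.526050
y = r_b·(sin φ − φ·cos φ) = 34.488230·(0.04682751 − 0.04684464·0.99890299) = 0.001182

x=34.526050 y=0.001182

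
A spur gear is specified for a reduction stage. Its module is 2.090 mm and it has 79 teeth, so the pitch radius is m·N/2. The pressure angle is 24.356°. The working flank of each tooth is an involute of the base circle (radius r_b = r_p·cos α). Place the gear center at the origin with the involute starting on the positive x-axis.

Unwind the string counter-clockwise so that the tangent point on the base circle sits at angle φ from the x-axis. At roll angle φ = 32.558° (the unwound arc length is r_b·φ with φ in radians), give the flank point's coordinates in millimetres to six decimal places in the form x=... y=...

x=86.387241 y=4.453047

pitch radius r_p = m·N/2 = 2.090·79/2 = 82.555000
base radius r_b = r_p·cos α = 82.555000·cos 24.356° = 75.207657
roll angle φ = 32.558° = 0.56824430 rad
x = r_b·(cos φ + φ·sin φ) = 75.207657·(0.84284711 + 0.56824430·0.53815309) = 86.387241
y = r_b·(sin φ − φ·cos φ) = 75.207657·(0.53815309 − 0.56824430·0.84284711) = 4.453047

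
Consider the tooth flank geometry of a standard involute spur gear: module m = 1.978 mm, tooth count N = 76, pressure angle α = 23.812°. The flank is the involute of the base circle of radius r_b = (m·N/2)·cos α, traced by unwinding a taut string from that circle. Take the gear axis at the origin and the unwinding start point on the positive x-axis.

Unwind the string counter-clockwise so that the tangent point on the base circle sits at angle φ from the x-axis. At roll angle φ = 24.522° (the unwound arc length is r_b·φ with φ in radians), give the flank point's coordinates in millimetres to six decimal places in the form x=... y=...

x=74.778264 y=1.764307

pitch radius r_p = m·N/2 = 1.978·76/2 = 75.164000
base radius r_b = r_p·cos α = 75.164000·cos 23.812° = 68.765674
roll angle φ = 24.522° = 0.42798964 rad
x = r_b·(cos φ + φ·sin φ) = 68.765674·(0.90980197 + 0.42798964·0.41504261) = 74.778264
y = r_b·(sin φ − φ·cos φ) = 68.765674·(0.41504261 − 0.42798964·0.90980197) = 1.764307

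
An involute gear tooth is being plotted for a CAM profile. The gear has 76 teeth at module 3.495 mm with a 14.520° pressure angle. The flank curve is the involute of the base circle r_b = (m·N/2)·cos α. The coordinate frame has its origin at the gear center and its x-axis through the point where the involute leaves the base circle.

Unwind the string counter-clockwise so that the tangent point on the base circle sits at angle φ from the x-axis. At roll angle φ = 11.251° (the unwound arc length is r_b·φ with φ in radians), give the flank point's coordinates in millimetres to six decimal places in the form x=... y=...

x=131.023021 y=0.323252

pitch radius r_p = m·N/2 = 3.495·76/2 = 132.810000
base radius r_b = r_p·cos α = 132.810000·cos 14.520° = 128.568073
roll angle φ = 11.251° = 0.19636699 rad
x = r_b·(cos φ + φ·sin φ) = 128.568073·(0.98078188 + 0.19636699·0.19510744) = 131.023021
y = r_b·(sin φ − φ·cos φ) = 128.568073·(0.19510744 − 0.19636699·0.98078188) = 0.323252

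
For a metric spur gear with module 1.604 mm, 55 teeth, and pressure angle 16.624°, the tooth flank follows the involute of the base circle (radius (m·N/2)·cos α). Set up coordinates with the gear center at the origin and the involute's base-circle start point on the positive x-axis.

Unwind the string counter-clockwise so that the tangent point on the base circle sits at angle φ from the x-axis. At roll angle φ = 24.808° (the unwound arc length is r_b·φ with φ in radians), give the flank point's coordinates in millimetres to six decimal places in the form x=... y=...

pitch radius r_p = m·N/2 = 1.604·55/2 = 44.110000
base radius r_b = r_p·cos α = 44.110000·cos 16.624° = 42.266326
roll angle φ = 24.808° = 0.43298128 rad
x = r_b·(cos φ + φ·sin φ) = 42.266326·(0.90771890 + 0.43298128·0.41957883) = 46.044458
y = r_b·(sin φ − φ·cos φ) = 42.266326·(0.41957883 − 0.43298128·0.90771890) = 1.122320

x=46.044458 y=1.122320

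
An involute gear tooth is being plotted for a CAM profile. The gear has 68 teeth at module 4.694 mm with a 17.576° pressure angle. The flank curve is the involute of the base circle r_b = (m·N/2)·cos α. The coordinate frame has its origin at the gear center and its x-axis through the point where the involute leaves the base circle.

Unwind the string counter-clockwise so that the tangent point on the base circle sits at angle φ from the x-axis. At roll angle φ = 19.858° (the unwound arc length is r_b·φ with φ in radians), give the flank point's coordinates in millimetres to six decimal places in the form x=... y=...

x=161.011106 y=2.086176

pitch radius r_p = m·N/2 = 4.694·68/2 = 159.596000
base radius r_b = r_p·cos α = 159.596000·cos 17.576° = 152.145618
roll angle φ = 19.858° = 0.34658748 rad
x = r_b·(cos φ + φ·sin φ) = 152.145618·(0.94053739 + 0.34658748·0.33969019) = 161.011106
y = r_b·(sin φ − φ·cos φ) = 152.145618·(0.33969019 − 0.34658748·0.94053739) = 2.086176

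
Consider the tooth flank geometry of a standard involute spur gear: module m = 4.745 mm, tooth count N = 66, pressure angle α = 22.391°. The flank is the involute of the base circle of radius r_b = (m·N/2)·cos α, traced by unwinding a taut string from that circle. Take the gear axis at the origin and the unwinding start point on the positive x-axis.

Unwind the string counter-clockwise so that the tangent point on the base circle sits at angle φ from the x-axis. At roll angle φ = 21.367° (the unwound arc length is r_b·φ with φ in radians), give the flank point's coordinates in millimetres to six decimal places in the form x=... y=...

pitch radius r_p = m·N/2 = 4.745·66/2 = 156.585000
base radius r_b = r_p·cos α = 156.585000·cos 22.391° = 144.779412
roll angle φ = 21.367° = 0.37292450 rad
x = r_b·(cos φ + φ·sin φ) = 144.779412·(0.93126582 + 0.37292450·0.36434047) = 154.499511
y = r_b·(sin φ − φ·cos φ) = 144.779412·(0.36434047 − 0.37292450·0.93126582) = 2.468291

x=154.499511 y=2.468291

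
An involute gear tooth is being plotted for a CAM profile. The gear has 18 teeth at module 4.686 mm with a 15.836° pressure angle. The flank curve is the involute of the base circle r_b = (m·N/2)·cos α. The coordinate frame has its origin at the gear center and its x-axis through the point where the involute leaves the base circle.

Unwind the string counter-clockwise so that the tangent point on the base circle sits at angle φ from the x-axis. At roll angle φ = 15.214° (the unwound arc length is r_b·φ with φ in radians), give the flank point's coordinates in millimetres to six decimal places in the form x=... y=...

pitch radius r_p = m·N/2 = 4.686·18/2 = 42.174000
base radius r_b = r_p·cos α = 42.174000·cos 15.836° = 40.573359
roll angle φ = 15.214° = 0.26553439 rad
x = r_b·(cos φ + φ·sin φ) = 40.573359·(0.96495240 + 0.26553439·0.26242497) = 41.978627
y = r_b·(sin φ − φ·cos φ) = 40.573359·(0.26242497 − 0.26553439·0.96495240) = 0.251430

x=41.978627 y=0.251430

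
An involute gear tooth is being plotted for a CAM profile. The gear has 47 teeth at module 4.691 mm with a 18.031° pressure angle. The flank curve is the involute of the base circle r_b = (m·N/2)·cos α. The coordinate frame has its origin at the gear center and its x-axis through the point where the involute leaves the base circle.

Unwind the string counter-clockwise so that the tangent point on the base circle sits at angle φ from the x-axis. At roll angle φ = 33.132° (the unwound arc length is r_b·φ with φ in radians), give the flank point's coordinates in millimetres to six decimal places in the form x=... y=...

pitch radius r_p = m·N/2 = 4.691·47/2 = 110.238500
base radius r_b = r_p·cos α = 110.238500·cos 18.031° = 104.824597
roll angle φ = 33.132° = 0.57826249 rad
x = r_b·(cos φ + φ·sin φ) = 104.824597·(0.83741359 + 0.57826249·0.54656975) = 120.912486
y = r_b·(sin φ − φ·cos φ) = 104.824597·(0.54656975 − 0.57826249·0.83741359) = 6.533181

x=120.912486 y=6.533181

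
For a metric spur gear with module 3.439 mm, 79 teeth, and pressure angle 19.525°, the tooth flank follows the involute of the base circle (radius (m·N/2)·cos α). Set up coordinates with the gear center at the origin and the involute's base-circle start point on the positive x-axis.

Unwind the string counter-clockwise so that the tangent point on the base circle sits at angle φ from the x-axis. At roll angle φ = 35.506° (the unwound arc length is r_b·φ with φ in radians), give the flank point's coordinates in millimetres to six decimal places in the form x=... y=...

pitch radius r_p = m·N/2 = 3.439·79/2 = 135.840500
base radius r_b = r_p·cos α = 135.840500·cos 19.525° = 128.029094
roll angle φ = 35.506° = 0.61969660 rad
x = r_b·(cos φ + φ·sin φ) = 128.029094·(0.81405470 + 0.61969660·0.58078821) = 150.301955
y = r_b·(sin φ − φ·cos φ) = 128.029094·(0.58078821 − 0.61969660·0.81405470) = 9.771343

x=150.301955 y=9.771343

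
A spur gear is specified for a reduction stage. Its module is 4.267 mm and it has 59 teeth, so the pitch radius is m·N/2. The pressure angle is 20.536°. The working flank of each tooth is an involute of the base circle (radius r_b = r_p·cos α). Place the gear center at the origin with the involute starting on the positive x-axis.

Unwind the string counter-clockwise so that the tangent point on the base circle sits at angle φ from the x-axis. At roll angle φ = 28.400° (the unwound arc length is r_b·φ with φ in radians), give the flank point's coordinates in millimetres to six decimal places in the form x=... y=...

x=131.480676 y=4.668615

pitch radius r_p = m·N/2 = 4.267·59/2 = 125.876500
base radius r_b = r_p·cos α = 125.876500·cos 20.536° = 117.877295
roll angle φ = 28.400° = 0.49567351 rad
x = r_b·(cos φ + φ·sin φ) = 117.877295·(0.87964857 + 0.49567351·0.47562421) = 131.480676
y = r_b·(sin φ − φ·cos φ) = 117.877295·(0.47562421 − 0.49567351·0.87964857) = 4.668615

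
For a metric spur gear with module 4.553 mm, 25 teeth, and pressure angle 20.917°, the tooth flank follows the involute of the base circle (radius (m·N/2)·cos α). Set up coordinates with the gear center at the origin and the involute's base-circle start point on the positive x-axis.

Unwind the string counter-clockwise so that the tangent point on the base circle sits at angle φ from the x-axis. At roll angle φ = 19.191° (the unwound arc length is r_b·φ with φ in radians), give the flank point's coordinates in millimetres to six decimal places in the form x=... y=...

pitch radius r_p = m·N/2 = 4.553·25/2 = 56.912500
base radius r_b = r_p·cos α = 56.912500·cos 20.917° = 53.161886
roll angle φ = 19.191° = 0.33494614 rad
x = r_b·(cos φ + φ·sin φ) = 53.161886·(0.94442802 + 0.33494614·0.32871830) = 56.060854
y = r_b·(sin φ − φ·cos φ) = 53.161886·(0.32871830 − 0.33494614·0.94442802) = 0.658452

x=56.060854 y=0.658452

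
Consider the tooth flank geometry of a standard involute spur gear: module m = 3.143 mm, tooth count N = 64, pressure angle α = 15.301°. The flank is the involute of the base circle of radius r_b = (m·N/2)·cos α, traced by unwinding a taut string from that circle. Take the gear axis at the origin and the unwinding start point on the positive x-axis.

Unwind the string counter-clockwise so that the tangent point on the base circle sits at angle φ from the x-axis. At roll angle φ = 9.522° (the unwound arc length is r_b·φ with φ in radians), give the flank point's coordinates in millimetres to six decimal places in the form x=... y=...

x=98.341309 y=0.148018

pitch radius r_p = m·N/2 = 3.143·64/2 = 100.576000
base radius r_b = r_p·cos α = 100.576000·cos 15.301° = 97.010864
roll angle φ = 9.522° = 0.16619025 rad
x = r_b·(cos φ + φ·sin φ) = 97.010864·(0.98622216 + 0.16619025·0.16542630) = 98.341309
y = r_b·(sin φ − φ·cos φ) = 97.010864·(0.16542630 − 0.16619025·0.98622216) = 0.148018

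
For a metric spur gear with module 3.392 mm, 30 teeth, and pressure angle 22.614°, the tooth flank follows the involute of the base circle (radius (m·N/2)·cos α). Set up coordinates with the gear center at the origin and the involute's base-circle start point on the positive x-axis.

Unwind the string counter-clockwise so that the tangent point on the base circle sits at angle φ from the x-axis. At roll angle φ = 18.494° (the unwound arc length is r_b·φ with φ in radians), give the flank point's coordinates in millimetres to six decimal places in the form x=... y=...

x=49.351546 y=0.521045

pitch radius r_p = m·N/2 = 3.392·30/2 = 50.880000
base radius r_b = r_p·cos α = 50.880000·cos 22.614° = 46.968157
roll angle φ = 18.494° = 0.32278119 rad
x = r_b·(cos φ + φ·sin φ) = 46.968157·(0.94835688 + 0.32278119·0.31720535) = 49.351546
y = r_b·(sin φ − φ·cos φ) = 46.968157·(0.31720535 − 0.32278119·0.94835688) = 0.521045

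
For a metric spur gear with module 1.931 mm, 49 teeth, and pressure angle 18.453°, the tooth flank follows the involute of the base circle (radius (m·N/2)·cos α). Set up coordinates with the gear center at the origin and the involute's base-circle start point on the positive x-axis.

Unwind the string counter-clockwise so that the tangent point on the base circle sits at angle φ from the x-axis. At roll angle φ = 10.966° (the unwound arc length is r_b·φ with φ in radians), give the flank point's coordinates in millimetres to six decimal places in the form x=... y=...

pitch radius r_p = m·N/2 = 1.931·49/2 = 47.309500
base radius r_b = r_p·cos α = 47.309500·cos 18.453° = 44.877017
roll angle φ = 10.966° = 0.19139281 rad
x = r_b·(cos φ + φ·sin φ) = 44.877017·(0.98174024 + 0.19139281·0.19022645) = 45.691455
y = r_b·(sin φ − φ·cos φ) = 44.877017·(0.19022645 − 0.19139281·0.98174024) = 0.104493

x=45.691455 y=0.104493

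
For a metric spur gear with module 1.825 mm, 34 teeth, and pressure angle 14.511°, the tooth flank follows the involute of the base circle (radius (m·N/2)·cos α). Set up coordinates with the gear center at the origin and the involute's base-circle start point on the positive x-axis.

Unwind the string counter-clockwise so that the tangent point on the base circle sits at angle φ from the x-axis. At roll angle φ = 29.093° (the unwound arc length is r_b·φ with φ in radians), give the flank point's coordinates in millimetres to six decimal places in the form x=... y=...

pitch radius r_p = m·N/2 = 1.825·34/2 = 31.025000
base radius r_b = r_p·cos α = 31.025000·cos 14.511° = 30.035289
roll angle φ = 29.093° = 0.50776864 rad
x = r_b·(cos φ + φ·sin φ) = 30.035289·(0.87383163 + 0.50776864·0.48622863) = 33.661247
y = r_b·(sin φ − φ·cos φ) = 30.035289·(0.48622863 − 0.50776864·0.87383163) = 1.277230

x=33.661247 y=1.277230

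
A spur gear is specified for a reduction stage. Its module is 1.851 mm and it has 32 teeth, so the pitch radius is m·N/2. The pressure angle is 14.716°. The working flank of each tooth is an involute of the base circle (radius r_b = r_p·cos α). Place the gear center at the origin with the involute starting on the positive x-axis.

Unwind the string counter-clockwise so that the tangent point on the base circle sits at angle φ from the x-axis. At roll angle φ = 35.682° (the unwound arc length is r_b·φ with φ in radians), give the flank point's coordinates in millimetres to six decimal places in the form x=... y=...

pitch radius r_p = m·N/2 = 1.851·32/2 = 29.616000
base radius r_b = r_p·cos α = 29.616000·cos 14.716° = 28.644502
roll angle φ = 35.682° = 0.62276838 rad
x = r_b·(cos φ + φ·sin φ) = 28.644502·(0.81226681 + 0.62276838·0.58328606) = 33.672154
y = r_b·(sin φ − φ·cos φ) = 28.644502·(0.58328606 − 0.62276838·0.81226681) = 2.218000

x=33.672154 y=2.218000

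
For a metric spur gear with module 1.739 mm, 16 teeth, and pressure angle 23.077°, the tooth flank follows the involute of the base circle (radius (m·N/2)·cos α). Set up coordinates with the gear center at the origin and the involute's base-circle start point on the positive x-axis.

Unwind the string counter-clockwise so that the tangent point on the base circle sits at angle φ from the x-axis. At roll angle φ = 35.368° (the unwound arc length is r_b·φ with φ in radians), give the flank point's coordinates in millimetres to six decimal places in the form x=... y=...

pitch radius r_p = m·N/2 = 1.739·16/2 = 13.912000
base radius r_b = r_p·cos α = 13.912000·cos 23.077° = 12.798747
roll angle φ = 35.368° = 0.61728805 rad
x = r_b·(cos φ + φ·sin φ) = 12.798747·(0.81545120 + 0.61728805·0.57882583) = 15.009775
y = r_b·(sin φ − φ·cos φ) = 12.798747·(0.57882583 − 0.61728805·0.81545120) = 0.965762

x=15.009775 y=0.965762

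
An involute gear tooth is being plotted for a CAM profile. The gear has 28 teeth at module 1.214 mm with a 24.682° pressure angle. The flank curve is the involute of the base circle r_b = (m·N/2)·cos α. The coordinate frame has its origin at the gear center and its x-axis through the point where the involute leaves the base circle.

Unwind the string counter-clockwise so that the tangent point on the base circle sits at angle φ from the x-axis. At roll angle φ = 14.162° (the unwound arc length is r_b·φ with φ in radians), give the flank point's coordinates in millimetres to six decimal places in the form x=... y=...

pitch radius r_p = m·N/2 = 1.214·28/2 = 16.996000
base radius r_b = r_p·cos α = 16.996000·cos 24.682° = 15.443235
roll angle φ = 14.162° = 0.24717353 rad
x = r_b·(cos φ + φ·sin φ) = 15.443235·(0.96960783 + 0.24717353·0.24466437) = 15.907805
y = r_b·(sin φ − φ·cos φ) = 15.443235·(0.24466437 − 0.24717353·0.96960783) = 0.077262

x=15.907805 y=0.077262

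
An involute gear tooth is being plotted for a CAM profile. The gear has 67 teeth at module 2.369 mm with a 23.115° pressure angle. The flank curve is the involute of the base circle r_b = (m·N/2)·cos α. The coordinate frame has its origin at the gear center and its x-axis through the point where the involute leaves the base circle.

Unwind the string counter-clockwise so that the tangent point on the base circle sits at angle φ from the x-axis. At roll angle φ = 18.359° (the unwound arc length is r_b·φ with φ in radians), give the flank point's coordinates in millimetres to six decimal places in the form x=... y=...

pitch radius r_p = m·N/2 = 2.369·67/2 = 79.361500
base radius r_b = r_p·cos α = 79.361500·cos 23.115° = 72.990260
roll angle φ = 18.359° = 0.32042500 rad
x = r_b·(cos φ + φ·sin φ) = 72.990260·(0.94910164 + 0.32042500·0.31496995) = 76.641662
y = r_b·(sin φ − φ·cos φ) = 72.990260·(0.31496995 − 0.32042500·0.94910164) = 0.792241

x=76.641662 y=0.792241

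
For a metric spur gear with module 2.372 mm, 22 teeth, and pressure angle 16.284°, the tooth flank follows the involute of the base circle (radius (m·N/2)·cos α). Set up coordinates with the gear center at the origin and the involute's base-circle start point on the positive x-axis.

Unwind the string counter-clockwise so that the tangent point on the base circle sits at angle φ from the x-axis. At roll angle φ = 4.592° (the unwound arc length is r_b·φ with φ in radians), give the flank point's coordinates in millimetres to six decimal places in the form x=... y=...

pitch radius r_p = m·N/2 = 2.372·22/2 = 26.092000
base radius r_b = r_p·cos α = 26.092000·cos 16.284° = 25.045284
roll angle φ = 4.592° = 0.08014552 rad
x = r_b·(cos φ + φ·sin φ) = 25.045284·(0.99679007 + 0.08014552·0.08005975) = 25.125591
y = r_b·(sin φ − φ·cos φ) = 25.045284·(0.08005975 − 0.08014552·0.99679007) = 0.004295

x=25.125591 y=0.004295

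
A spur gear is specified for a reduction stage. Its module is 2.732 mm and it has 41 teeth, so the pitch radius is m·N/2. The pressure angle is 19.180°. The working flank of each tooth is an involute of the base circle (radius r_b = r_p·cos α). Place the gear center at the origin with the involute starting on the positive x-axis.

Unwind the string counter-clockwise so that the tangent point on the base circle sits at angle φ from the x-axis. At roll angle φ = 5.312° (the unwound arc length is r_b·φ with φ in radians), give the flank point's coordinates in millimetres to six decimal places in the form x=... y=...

pitch radius r_p = m·N/2 = 2.732·41/2 = 56.006000
base radius r_b = r_p·cos α = 56.006000·cos 19.180° = 52.897169
roll angle φ = 5.312° = 0.09271189 rad
x = r_b·(cos φ + φ·sin φ) = 52.897169·(0.99570533 + 0.09271189·0.09257913) = 53.124019
y = r_b·(sin φ − φ·cos φ) = 52.897169·(0.09257913 − 0.09271189·0.99570533) = 0.014039

x=53.124019 y=0.014039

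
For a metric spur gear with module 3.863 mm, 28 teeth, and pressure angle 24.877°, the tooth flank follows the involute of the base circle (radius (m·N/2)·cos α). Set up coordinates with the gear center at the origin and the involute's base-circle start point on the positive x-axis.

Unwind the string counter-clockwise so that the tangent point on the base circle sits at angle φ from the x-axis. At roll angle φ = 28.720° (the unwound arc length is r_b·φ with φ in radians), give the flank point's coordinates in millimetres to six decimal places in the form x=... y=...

pitch radius r_p = m·N/2 = 3.863·28/2 = 54.082000
base radius r_b = r_p·cos α = 54.082000·cos 24.877° = 49.063891
roll angle φ = 28.720° = 0.50125856 rad
x = r_b·(cos φ + φ·sin φ) = 49.063891·(0.87697848 + 0.50125856·0.48052965) = 54.845977
y = r_b·(sin φ − φ·cos φ) = 49.063891·(0.48052965 − 0.50125856·0.87697848) = 2.008513

x=54.845977 y=2.008513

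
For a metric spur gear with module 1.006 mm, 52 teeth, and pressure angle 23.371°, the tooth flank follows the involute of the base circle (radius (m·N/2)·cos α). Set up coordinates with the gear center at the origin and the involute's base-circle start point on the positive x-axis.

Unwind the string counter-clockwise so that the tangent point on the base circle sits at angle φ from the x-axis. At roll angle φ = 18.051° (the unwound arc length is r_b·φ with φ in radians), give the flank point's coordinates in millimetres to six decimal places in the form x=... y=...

x=25.172211 y=0.247794

pitch radius r_p = m·N/2 = 1.006·52/2 = 26.156000
base radius r_b = r_p·cos α = 26.156000·cos 23.371° = 24.010045
roll angle φ = 18.051° = 0.31504938 rad
x = r_b·(cos φ + φ·sin φ) = 24.010045·(0.95078108 + 0.31504938·0.30986342) = 25.172211
y = r_b·(sin φ − φ·cos φ) = 24.010045·(0.30986342 − 0.31504938·0.95078108) = 0.247794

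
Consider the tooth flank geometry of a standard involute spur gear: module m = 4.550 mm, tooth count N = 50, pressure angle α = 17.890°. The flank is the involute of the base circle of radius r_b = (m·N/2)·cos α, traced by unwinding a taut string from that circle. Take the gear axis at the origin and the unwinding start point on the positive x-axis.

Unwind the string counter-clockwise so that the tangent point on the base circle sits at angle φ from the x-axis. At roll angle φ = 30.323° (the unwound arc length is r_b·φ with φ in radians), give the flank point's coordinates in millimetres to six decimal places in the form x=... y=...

pitch radius r_p = m·N/2 = 4.550·50/2 = 113.750000
base radius r_b = r_p·cos α = 113.750000·cos 17.890° = 108.249964
roll angle φ = 30.323° = 0.52923619 rad
x = r_b·(cos φ + φ·sin φ) = 108.249964·(0.86319295 + 0.52923619·0.50487417) = 122.364745
y = r_b·(sin φ − φ·cos φ) = 108.249964·(0.50487417 − 0.52923619·0.86319295) = 5.200461

x=122.364745 y=5.200461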